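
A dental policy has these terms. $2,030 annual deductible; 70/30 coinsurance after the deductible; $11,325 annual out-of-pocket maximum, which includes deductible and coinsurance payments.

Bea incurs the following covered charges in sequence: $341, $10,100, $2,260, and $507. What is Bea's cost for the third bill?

$678

Bill 1, $341: entire amount goes to the deductible. Patient owes $341 (running OOP $341).
Bill 2, $10,100: $1,689 finishes the deductible; $8,411 goes to coinsurance; patient's 30% is $2,523.30. Patient owes $4,212.30 (running OOP $4,553.30).
Bill 3, $2,260: 30% coinsurance on $2,260 = $678. Cost to patient: $678. OOP to date $5,231.30.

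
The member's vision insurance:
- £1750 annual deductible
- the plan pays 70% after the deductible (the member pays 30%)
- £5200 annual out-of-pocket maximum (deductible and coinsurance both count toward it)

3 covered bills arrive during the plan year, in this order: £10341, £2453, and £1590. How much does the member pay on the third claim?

Claim 1 (£10341): £1750 to deductible, leaving £8591; member's 30% is £2577.30. Cost to member: £4327.30. OOP to date £4327.30.
Claim 2 (£2453): deductible met; 30% of £2453 = £735.90. Member owes £735.90 (running OOP £5063.20).
Claim 3 (£1590): deductible met; 30% of £1590 = £477. That would push OOP to £5540.20, over the £5200 cap, so member pays £5200 − £5063.20 = £136.80.

£136.80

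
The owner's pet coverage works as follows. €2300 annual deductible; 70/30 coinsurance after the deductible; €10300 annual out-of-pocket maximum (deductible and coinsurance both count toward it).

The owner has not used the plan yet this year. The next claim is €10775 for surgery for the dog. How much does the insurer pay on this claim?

Nothing has been paid toward the €2300 deductible, so the first €2300 of this charge is applied there.
That leaves €10775 − €2300 = €8475 for coinsurance.
Owner's 30% share of €8475 is €2542.50.
So the owner owes €2300 + €2542.50 = €4842.50 before any cap.
Total out-of-pocket so far would be €0 + €4842.50 = €4842.50, below the €10300 cap — no reduction.
Insurer pays the balance: €10775 − €4842.50 = €5932.50.

€5932.50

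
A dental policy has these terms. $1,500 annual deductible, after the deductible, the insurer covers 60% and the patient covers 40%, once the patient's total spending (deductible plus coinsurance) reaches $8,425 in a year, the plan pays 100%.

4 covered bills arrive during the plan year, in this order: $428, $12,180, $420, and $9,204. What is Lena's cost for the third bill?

$168

Claim 1 ($428): fully absorbed by the deductible. Cost to patient: $428. OOP to date $428.
Claim 2 ($12,180): $1,072 to deductible, leaving $11,108; 40% of $11,108 = $4,443.20. Cost to patient: $5,515.20. OOP to date $5,943.20.
Claim 3 ($420): deductible met; 40% of $420 = $168. Patient pays $168; OOP now $6,111.20.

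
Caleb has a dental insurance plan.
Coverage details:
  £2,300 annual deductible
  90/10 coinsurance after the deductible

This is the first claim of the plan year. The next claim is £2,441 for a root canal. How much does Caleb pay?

£2,314.10

Deductible not yet touched, so the first £2,300 of the bill goes to the deductible.
After the £2,300 deductible portion, £2,441 − £2,300 = £141 is subject to coinsurance.
10% of £141 = £14.10 falls to the patient.
So the patient owes £2,300 + £14.10 = £2,314.10.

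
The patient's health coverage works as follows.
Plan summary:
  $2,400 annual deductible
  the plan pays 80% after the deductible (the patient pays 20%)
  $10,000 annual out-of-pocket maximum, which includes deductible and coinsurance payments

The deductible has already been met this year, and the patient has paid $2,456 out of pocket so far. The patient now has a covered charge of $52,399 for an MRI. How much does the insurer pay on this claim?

With the deductible met, the entire $52,399 is subject to coinsurance.
Coinsurance: $52,399 × 20% = $10,479.80.
Adding $10,479.80 to the $2,456 already spent would give $12,935.80, which exceeds the $10,000 cap; the patient pays just $10,000 − $2,456 = $7,544.
The plan picks up $52,399 − $7,544 = $44,855.

$44,855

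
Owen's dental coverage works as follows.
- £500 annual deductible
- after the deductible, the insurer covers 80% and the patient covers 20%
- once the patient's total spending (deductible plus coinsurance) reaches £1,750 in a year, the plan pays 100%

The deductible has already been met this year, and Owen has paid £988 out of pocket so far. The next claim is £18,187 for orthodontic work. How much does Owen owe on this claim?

£762

With the deductible met, the entire £18,187 is subject to coinsurance.
20% of £18,187 = £3,637.40 falls to the patient.
Year-to-date out-of-pocket would reach £988 + £3,637.40 = £4,625.40, above the £1,750 maximum, so the patient pays only £1,750 − £988 = £762.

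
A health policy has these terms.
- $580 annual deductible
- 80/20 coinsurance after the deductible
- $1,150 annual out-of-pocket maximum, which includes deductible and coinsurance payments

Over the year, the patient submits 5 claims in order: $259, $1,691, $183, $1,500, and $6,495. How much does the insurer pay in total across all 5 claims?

Claim 1 — $259: entire amount goes to the deductible. Patient pays $259; OOP now $259. Insurer: $259 − $259 = $0.
Claim 2 — $1,691: deductible takes $321, $1,370 remains; 20% of $1,370 = $274. Cost to patient: $595. OOP to date $854. Insurer: $1,691 − $595 = $1,096.
Claim 3 — $183: deductible already satisfied, so patient's share is 20% × $183 = $36.60. Patient owes $36.60 (running OOP $890.60). Insurer: $183 − $36.60 = $146.40.
Claim 4 — $1,500: 20% coinsurance on $1,500 = $300. That would push OOP to $1,190.60, over the $1,150 cap, so patient pays $1,150 − $890.60 = $259.40. Insurer: $1,500 − $259.40 = $1,240.60.
Claim 5 — $6,495: deductible already satisfied, so patient's share is 20% × $6,495 = $1,299. OOP would hit $2,449 > $1,150, so the cap limits the patient to $1,150 − $1,150 = $0. Insurer: $6,495 − $0 = $6,495.
Insurer total: $0 + $1,096 + $146.40 + $1,240.60 + $6,495 = $8,978.

$8,978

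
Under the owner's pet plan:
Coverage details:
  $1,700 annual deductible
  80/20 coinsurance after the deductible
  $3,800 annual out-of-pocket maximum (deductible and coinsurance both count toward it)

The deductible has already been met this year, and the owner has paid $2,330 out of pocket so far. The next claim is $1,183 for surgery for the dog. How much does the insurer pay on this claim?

$946.40

The deductible is already satisfied, so the full bill goes to coinsurance.
Owner's 20% share of $1,183 is $236.60.
Cumulative spending $2,330 + $236.60 = $2,566.60 stays under the $3,800 maximum.
The insurer covers the remainder: $1,183 − $236.60 = $946.40.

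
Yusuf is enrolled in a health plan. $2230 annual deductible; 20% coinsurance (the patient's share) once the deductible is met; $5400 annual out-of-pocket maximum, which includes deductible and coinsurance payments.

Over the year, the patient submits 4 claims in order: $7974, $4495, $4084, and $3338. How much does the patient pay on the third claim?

$816.80

Claim 1 ($7974): $2230 to deductible, leaving $5744; patient's 20% is $1148.80. Patient owes $3378.80 (running OOP $3378.80).
Claim 2 ($4495): 20% coinsurance on $4495 = $899. Patient pays $899; OOP now $4277.80.
Claim 3 ($4084): deductible already satisfied, so patient's share is 20% × $4084 = $816.80. Patient owes $816.80 (running OOP $5094.60).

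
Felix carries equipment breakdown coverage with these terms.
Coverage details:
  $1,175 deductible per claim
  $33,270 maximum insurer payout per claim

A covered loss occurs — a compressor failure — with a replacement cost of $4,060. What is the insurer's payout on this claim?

After the deductible, $4,060 − $1,175 = $2,885 remains.
$2,885 is within the $33,270 limit, so the insurer pays $2,885.

$2,885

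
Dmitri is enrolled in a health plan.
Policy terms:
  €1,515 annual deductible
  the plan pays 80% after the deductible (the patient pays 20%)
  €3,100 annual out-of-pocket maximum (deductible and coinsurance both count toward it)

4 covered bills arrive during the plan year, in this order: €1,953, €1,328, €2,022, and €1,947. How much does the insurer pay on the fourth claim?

€1,557.60

Claim 1 — €1,953: deductible takes €1,515, €438 remains; 20% of €438 = €87.60. Cost to patient: €1,602.60. OOP to date €1,602.60. Plan pays €1,953 − €1,602.60 = €350.40.
Claim 2 — €1,328: 20% coinsurance on €1,328 = €265.60. Cost to patient: €265.60. OOP to date €1,868.20. Plan pays €1,328 − €265.60 = €1,062.40.
Claim 3 — €2,022: deductible met; 20% of €2,022 = €404.40. Patient owes €404.40 (running OOP €2,272.60). Insurer: €2,022 − €404.40 = €1,617.60.
Claim 4 — €1,947: 20% coinsurance on €1,947 = €389.40. Cost to patient: €389.40. OOP to date €2,662. Insurer: €1,947 − €389.40 = €1,557.60.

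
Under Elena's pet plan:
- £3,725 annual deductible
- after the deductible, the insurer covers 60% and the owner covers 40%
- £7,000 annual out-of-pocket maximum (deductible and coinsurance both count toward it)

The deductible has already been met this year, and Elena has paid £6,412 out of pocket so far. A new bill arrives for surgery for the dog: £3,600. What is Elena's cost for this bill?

With the deductible met, the entire £3,600 is subject to coinsurance.
40% of £3,600 = £1,440 falls to the owner.
Adding £1,440 to the £6,412 already spent would give £7,852, which exceeds the £7,000 cap; the owner pays just £7,000 − £6,412 = £588.

£588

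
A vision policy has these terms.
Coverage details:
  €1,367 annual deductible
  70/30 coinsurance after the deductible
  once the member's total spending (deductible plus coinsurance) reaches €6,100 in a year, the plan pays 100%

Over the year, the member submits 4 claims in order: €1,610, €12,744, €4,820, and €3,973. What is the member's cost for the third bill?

€836.90

Claim 1 — €1,610: €1,367 to deductible, leaving €243; coinsurance €243 × 30% = €72.90. Member pays €1,439.90; OOP now €1,439.90.
Claim 2 — €12,744: deductible met; 30% of €12,744 = €3,823.20. Member owes €3,823.20 (running OOP €5,263.10).
Claim 3 — €4,820: 30% coinsurance on €4,820 = €1,446. Adding that to €5,263.10 gives €6,709.10, past the €6,100 cap; member pays only €6,100 − €5,263.10 = €836.90.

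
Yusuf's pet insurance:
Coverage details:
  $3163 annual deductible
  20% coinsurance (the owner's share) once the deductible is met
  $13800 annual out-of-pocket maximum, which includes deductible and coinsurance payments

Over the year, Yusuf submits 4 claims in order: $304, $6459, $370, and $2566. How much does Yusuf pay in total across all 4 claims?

$4470.20

#1 ($304): entire amount goes to the deductible. Owner pays $304; OOP now $304.
#2 ($6459): $2859 finishes the deductible; $3600 goes to coinsurance; coinsurance $3600 × 20% = $720. Owner owes $3579 (running OOP $3883).
#3 ($370): 20% coinsurance on $370 = $74. Cost to owner: $74. OOP to date $3957.
#4 ($2566): 20% coinsurance on $2566 = $513.20. Owner owes $513.20 (running OOP $4470.20).
Total paid by the owner: $304 + $3579 + $74 + $513.20 = $4470.20.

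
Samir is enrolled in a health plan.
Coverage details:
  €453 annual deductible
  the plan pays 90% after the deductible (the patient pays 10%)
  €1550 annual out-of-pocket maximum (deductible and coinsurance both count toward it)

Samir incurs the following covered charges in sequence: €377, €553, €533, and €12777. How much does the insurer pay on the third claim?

€479.70

Bill 1, €377: entire amount goes to the deductible. Patient owes €377 (running OOP €377). Plan pays €377 − €377 = €0.
Bill 2, €553: €76 finishes the deductible; €477 goes to coinsurance; 10% of €477 = €47.70. Cost to patient: €123.70. OOP to date €500.70. Plan pays €553 − €123.70 = €429.30.
Bill 3, €533: deductible met; 10% of €533 = €53.30. Cost to patient: €53.30. OOP to date €554. Insurer: €533 − €53.30 = €479.70.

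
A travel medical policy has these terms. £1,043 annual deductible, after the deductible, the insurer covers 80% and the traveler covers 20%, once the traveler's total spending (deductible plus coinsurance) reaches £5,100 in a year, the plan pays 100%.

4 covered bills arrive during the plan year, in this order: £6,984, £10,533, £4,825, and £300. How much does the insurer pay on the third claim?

£4,062.80

Claim 1 (£6,984): deductible takes £1,043, £5,941 remains; 20% of £5,941 = £1,188.20. Cost to traveler: £2,231.20. OOP to date £2,231.20. Plan pays £6,984 − £2,231.20 = £4,752.80.
Claim 2 (£10,533): deductible met; 20% of £10,533 = £2,106.60. Traveler pays £2,106.60; OOP now £4,337.80. Insurer: £10,533 − £2,106.60 = £8,426.40.
Claim 3 (£4,825): deductible already satisfied, so traveler's share is 20% × £4,825 = £965. OOP would hit £5,302.80 > £5,100, so the cap limits the traveler to £5,100 − £4,337.80 = £762.20. Insurer: £4,825 − £762.20 = £4,062.80.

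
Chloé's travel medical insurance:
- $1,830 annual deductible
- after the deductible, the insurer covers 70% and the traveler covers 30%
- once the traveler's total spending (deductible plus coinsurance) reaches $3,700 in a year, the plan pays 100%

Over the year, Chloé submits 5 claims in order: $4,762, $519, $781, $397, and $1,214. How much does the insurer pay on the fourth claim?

$277.90

Claim 1 — $4,762: $1,830 finishes the deductible; $2,932 goes to coinsurance; coinsurance $2,932 × 30% = $879.60. Traveler pays $2,709.60; OOP now $2,709.60. Plan pays $4,762 − $2,709.60 = $2,052.40.
Claim 2 — $519: deductible already satisfied, so traveler's share is 30% × $519 = $155.70. Cost to traveler: $155.70. OOP to date $2,865.30. Plan pays $519 − $155.70 = $363.30.
Claim 3 — $781: deductible already satisfied, so traveler's share is 30% × $781 = $234.30. Traveler pays $234.30; OOP now $3,099.60. Insurer: $781 − $234.30 = $546.70.
Claim 4 — $397: deductible already satisfied, so traveler's share is 30% × $397 = $119.10. Traveler pays $119.10; OOP now $3,218.70. Plan pays $397 − $119.10 = $277.90.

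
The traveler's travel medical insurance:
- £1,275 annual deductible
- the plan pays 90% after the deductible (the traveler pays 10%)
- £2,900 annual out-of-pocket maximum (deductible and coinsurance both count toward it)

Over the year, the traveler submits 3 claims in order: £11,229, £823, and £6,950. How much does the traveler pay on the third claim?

£547.30

Claim 1 (£11,229): £1,275 finishes the deductible; £9,954 goes to coinsurance; traveler's 10% is £995.40. Cost to traveler: £2,270.40. OOP to date £2,270.40.
Claim 2 (£823): deductible met; 10% of £823 = £82.30. Cost to traveler: £82.30. OOP to date £2,352.70.
Claim 3 (£6,950): 10% coinsurance on £6,950 = £695. Adding that to £2,352.70 gives £3,047.70, past the £2,900 cap; traveler pays only £2,900 − £2,352.70 = £547.30.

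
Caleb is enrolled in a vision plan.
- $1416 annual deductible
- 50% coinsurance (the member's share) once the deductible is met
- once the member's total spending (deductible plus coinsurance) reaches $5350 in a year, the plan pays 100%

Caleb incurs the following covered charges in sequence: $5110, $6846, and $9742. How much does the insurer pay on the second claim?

$4759

Claim 1 — $5110: $1416 finishes the deductible; $3694 goes to coinsurance; coinsurance $3694 × 50% = $1847. Member owes $3263 (running OOP $3263). Insurer: $5110 − $3263 = $1847.
Claim 2 — $6846: deductible already satisfied, so member's share is 50% × $6846 = $3423. OOP would hit $6686 > $5350, so the cap limits the member to $5350 − $3263 = $2087. Insurer: $6846 − $2087 = $4759.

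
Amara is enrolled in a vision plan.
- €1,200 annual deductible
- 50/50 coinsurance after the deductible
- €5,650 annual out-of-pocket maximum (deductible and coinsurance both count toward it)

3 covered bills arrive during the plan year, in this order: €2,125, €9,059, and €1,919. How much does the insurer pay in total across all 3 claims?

Claim 1 (€2,125): €1,200 finishes the deductible; €925 goes to coinsurance; 50% of €925 = €462.50. Cost to member: €1,662.50. OOP to date €1,662.50. Plan pays €2,125 − €1,662.50 = €462.50.
Claim 2 (€9,059): deductible met; 50% of €9,059 = €4,529.50. Adding that to €1,662.50 gives €6,192, past the €5,650 cap; member pays only €5,650 − €1,662.50 = €3,987.50. Insurer: €9,059 − €3,987.50 = €5,071.50.
Claim 3 (€1,919): deductible already satisfied, so member's share is 50% × €1,919 = €959.50. OOP would hit €6,609.50 > €5,650, so the cap limits the member to €5,650 − €5,650 = €0. Plan pays €1,919 − €0 = €1,919.
Insurer total: €462.50 + €5,071.50 + €1,919 = €7,453.

€7,453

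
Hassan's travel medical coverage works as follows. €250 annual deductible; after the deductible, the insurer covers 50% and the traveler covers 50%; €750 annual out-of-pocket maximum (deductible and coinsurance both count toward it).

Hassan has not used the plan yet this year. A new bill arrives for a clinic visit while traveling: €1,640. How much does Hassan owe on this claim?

€750

Nothing has been paid toward the €250 deductible, so the first €250 of this charge is applied there.
That leaves €1,640 − €250 = €1,390 for coinsurance.
Traveler's 50% share of €1,390 is €695.
Traveler responsibility before any cap: €250 + €695 = €945.
That would bring total out-of-pocket to €945, past the €750 cap. The traveler is capped at €750 − €0 = €750 on this claim.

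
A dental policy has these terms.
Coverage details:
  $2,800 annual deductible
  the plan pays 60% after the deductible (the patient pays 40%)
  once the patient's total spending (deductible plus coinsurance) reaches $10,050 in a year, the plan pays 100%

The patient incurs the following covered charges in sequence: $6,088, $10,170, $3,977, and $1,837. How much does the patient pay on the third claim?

$1,590.80

Bill 1, $6,088: $2,800 to deductible, leaving $3,288; patient's 40% is $1,315.20. Cost to patient: $4,115.20. OOP to date $4,115.20.
Bill 2, $10,170: deductible already satisfied, so patient's share is 40% × $10,170 = $4,068. Cost to patient: $4,068. OOP to date $8,183.20.
Bill 3, $3,977: deductible already satisfied, so patient's share is 40% × $3,977 = $1,590.80. Cost to patient: $1,590.80. OOP to date $9,774.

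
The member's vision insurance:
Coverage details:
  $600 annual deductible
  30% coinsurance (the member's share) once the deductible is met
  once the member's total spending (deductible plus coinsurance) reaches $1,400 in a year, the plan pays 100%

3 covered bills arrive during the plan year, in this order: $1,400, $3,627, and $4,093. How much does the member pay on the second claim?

$560

Claim 1 ($1,400): $600 finishes the deductible; $800 goes to coinsurance; 30% of $800 = $240. Cost to member: $840. OOP to date $840.
Claim 2 ($3,627): deductible already satisfied, so member's share is 30% × $3,627 = $1,088.10. Adding that to $840 gives $1,928.10, past the $1,400 cap; member pays only $1,400 − $840 = $560.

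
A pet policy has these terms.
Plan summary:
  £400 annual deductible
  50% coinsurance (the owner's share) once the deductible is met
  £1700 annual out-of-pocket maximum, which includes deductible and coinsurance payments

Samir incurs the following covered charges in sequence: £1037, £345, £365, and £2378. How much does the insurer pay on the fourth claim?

£1751.50

#1 (£1037): £400 to deductible, leaving £637; 50% of £637 = £318.50. Owner owes £718.50 (running OOP £718.50). Insurer: £1037 − £718.50 = £318.50.
#2 (£345): deductible met; 50% of £345 = £172.50. Owner owes £172.50 (running OOP £891). Insurer: £345 − £172.50 = £172.50.
#3 (£365): deductible already satisfied, so owner's share is 50% × £365 = £182.50. Cost to owner: £182.50. OOP to date £1073.50. Insurer: £365 − £182.50 = £182.50.
#4 (£2378): deductible met; 50% of £2378 = £1189. OOP would hit £2262.50 > £1700, so the cap limits the owner to £1700 − £1073.50 = £626.50. Insurer: £2378 − £626.50 = £1751.50.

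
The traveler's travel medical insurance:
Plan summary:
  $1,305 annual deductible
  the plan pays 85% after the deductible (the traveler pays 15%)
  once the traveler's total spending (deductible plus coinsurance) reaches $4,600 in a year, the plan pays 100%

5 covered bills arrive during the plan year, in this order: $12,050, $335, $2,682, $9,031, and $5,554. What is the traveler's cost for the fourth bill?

#1 ($12,050): $1,305 to deductible, leaving $10,745; 15% of $10,745 = $1,611.75. Traveler pays $2,916.75; OOP now $2,916.75.
#2 ($335): deductible met; 15% of $335 = $50.25. Traveler owes $50.25 (running OOP $2,967).
#3 ($2,682): 15% coinsurance on $2,682 = $402.30. Traveler owes $402.30 (running OOP $3,369.30).
#4 ($9,031): deductible already satisfied, so traveler's share is 15% × $9,031 = $1,354.65. That would push OOP to $4,723.95, over the $4,600 cap, so traveler pays $4,600 − $3,369.30 = $1,230.70.

$1,230.70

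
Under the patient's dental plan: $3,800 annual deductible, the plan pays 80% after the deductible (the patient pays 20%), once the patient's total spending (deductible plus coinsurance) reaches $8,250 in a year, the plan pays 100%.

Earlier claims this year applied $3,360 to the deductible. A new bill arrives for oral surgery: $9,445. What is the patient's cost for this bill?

$2,241

$3,360 of the $3,800 deductible is already met, leaving $440.
That leaves $9,445 − $440 = $9,005 for coinsurance.
20% of $9,005 = $1,801 falls to the patient.
So the patient owes $440 + $1,801 = $2,241 before any cap.
Year-to-date out-of-pocket becomes $3,360 + $2,241 = $5,601, still under the $8,250 maximum, so no cap applies.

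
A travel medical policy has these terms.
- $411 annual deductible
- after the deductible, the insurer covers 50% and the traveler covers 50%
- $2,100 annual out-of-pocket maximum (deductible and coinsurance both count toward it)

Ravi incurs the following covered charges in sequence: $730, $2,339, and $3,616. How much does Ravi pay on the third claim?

Bill 1, $730: deductible takes $411, $319 remains; traveler's 50% is $159.50. Traveler owes $570.50 (running OOP $570.50).
Bill 2, $2,339: 50% coinsurance on $2,339 = $1,169.50. Traveler owes $1,169.50 (running OOP $1,740).
Bill 3, $3,616: deductible met; 50% of $3,616 = $1,808. OOP would hit $3,548 > $2,100, so the cap limits the traveler to $2,100 − $1,740 = $360.

$360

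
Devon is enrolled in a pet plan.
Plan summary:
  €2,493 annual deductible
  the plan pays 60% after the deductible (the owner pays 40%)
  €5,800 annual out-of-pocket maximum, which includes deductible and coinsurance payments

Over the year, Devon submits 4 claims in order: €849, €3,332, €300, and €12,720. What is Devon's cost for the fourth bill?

€2,511.80

Claim 1 — €849: all of it applies to the deductible. Cost to owner: €849. OOP to date €849.
Claim 2 — €3,332: deductible takes €1,644, €1,688 remains; coinsurance €1,688 × 40% = €675.20. Owner owes €2,319.20 (running OOP €3,168.20).
Claim 3 — €300: deductible already satisfied, so owner's share is 40% × €300 = €120. Cost to owner: €120. OOP to date €3,288.20.
Claim 4 — €12,720: 40% coinsurance on €12,720 = €5,088. That would push OOP to €8,376.20, over the €5,800 cap, so owner pays €5,800 − €3,288.20 = €2,511.80.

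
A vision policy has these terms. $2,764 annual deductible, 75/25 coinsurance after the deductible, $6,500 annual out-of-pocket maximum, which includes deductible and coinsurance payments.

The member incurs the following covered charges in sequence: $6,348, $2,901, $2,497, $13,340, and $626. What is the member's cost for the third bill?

Bill 1, $6,348: deductible takes $2,764, $3,584 remains; coinsurance $3,584 × 25% = $896. Cost to member: $3,660. OOP to date $3,660.
Bill 2, $2,901: deductible already satisfied, so member's share is 25% × $2,901 = $725.25. Member owes $725.25 (running OOP $4,385.25).
Bill 3, $2,497: 25% coinsurance on $2,497 = $624.25. Cost to member: $624.25. OOP to date $5,009.50.

$624.25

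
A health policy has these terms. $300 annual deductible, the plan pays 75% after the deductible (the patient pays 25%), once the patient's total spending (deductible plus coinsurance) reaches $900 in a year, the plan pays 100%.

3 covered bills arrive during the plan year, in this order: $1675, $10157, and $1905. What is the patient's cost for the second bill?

Bill 1, $1675: $300 finishes the deductible; $1375 goes to coinsurance; coinsurance $1375 × 25% = $343.75. Patient owes $643.75 (running OOP $643.75).
Bill 2, $10157: 25% coinsurance on $10157 = $2539.25. That would push OOP to $3183, over the $900 cap, so patient pays $900 − $643.75 = $256.25.

$256.25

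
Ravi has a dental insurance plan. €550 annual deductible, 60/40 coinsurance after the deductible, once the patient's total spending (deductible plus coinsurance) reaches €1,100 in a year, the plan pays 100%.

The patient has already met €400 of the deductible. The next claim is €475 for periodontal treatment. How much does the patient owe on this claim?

€280

Deductible still to meet: €550 − €400 = €150.
That leaves €475 − €150 = €325 for coinsurance.
Patient's 40% share of €325 is €130.
That puts the patient's cost at €150 + €130 = €280 before any cap.
Cumulative spending €400 + €280 = €680 stays under the €1,100 maximum.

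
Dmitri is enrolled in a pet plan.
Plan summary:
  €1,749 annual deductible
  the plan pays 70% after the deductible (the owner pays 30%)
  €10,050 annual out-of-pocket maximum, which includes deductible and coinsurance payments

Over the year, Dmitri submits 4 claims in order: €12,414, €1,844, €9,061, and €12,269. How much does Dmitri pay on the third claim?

€2,718.30

Claim 1 — €12,414: deductible takes €1,749, €10,665 remains; owner's 30% is €3,199.50. Owner owes €4,948.50 (running OOP €4,948.50).
Claim 2 — €1,844: deductible already satisfied, so owner's share is 30% × €1,844 = €553.20. Cost to owner: €553.20. OOP to date €5,501.70.
Claim 3 — €9,061: deductible met; 30% of €9,061 = €2,718.30. Owner owes €2,718.30 (running OOP €8,220).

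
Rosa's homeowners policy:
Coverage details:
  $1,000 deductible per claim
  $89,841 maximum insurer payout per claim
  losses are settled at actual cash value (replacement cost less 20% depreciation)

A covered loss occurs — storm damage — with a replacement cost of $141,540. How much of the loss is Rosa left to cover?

Depreciate 20%: the covered value is $141,540 × 0.8 = $113,232.
Subtract the deductible: $113,232 − $1,000 = $112,232.
The $89,841 per-incident cap binds; insurer pays $89,841.
Out of pocket: $141,540 − $89,841 = $51,699.

$51,699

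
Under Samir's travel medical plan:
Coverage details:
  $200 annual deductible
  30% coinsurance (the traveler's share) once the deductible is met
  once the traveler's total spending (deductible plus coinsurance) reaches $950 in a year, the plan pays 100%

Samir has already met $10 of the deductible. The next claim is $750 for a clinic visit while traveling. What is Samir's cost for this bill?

$358

Deductible still to meet: $200 − $10 = $190.
After the $190 deductible portion, $750 − $190 = $560 is subject to coinsurance.
30% of $560 = $168 falls to the traveler.
That puts the traveler's cost at $190 + $168 = $358 before any cap.
Total out-of-pocket so far would be $10 + $358 = $368, below the $950 cap — no reduction.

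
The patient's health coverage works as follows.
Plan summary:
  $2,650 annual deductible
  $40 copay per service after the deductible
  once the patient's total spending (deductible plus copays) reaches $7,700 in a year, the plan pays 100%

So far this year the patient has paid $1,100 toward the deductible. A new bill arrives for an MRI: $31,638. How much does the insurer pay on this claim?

Remaining deductible: $2,650 − $1,100 = $1,550.
After the $1,550 deductible portion, $31,638 − $1,550 = $30,088 is subject to the copay.
Copay on this service: $40.
Patient responsibility before any cap: $1,550 + $40 = $1,590.
Year-to-date out-of-pocket becomes $1,100 + $1,590 = $2,690, still under the $7,700 maximum, so no cap applies.
The plan picks up $31,638 − $1,590 = $30,048.

$30,048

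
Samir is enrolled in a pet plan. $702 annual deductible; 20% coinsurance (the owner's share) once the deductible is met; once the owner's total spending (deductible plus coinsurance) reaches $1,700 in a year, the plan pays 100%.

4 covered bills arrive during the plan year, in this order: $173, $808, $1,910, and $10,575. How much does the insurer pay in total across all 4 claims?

Claim 1 ($173): fully absorbed by the deductible. Cost to owner: $173. OOP to date $173. Insurer: $173 − $173 = $0.
Claim 2 ($808): $529 finishes the deductible; $279 goes to coinsurance; coinsurance $279 × 20% = $55.80. Owner pays $584.80; OOP now $757.80. Insurer: $808 − $584.80 = $223.20.
Claim 3 ($1,910): deductible already satisfied, so owner's share is 20% × $1,910 = $382. Cost to owner: $382. OOP to date $1,139.80. Insurer: $1,910 − $382 = $1,528.
Claim 4 ($10,575): deductible met; 20% of $10,575 = $2,115. Adding that to $1,139.80 gives $3,254.80, past the $1,700 cap; owner pays only $1,700 − $1,139.80 = $560.20. Plan pays $10,575 − $560.20 = $10,014.80.
Insurer total = bills − owner's total = $13,466 − $1,700 = $11,766.

$11,766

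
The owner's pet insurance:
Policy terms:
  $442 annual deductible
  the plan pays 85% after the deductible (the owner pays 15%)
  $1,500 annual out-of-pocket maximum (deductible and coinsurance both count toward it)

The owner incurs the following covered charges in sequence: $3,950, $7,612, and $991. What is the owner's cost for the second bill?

Bill 1, $3,950: $442 to deductible, leaving $3,508; owner's 15% is $526.20. Owner pays $968.20; OOP now $968.20.
Bill 2, $7,612: deductible met; 15% of $7,612 = $1,141.80. Adding that to $968.20 gives $2,110, past the $1,500 cap; owner pays only $1,500 − $968.20 = $531.80.

$531.80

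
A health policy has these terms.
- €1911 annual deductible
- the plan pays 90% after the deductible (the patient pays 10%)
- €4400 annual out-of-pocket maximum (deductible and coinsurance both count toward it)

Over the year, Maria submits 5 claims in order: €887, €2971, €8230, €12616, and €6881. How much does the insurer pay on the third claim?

€7407

Claim 1 (€887): fully absorbed by the deductible. Patient owes €887 (running OOP €887). Plan pays €887 − €887 = €0.
Claim 2 (€2971): €1024 to deductible, leaving €1947; patient's 10% is €194.70. Patient pays €1218.70; OOP now €2105.70. Insurer: €2971 − €1218.70 = €1752.30.
Claim 3 (€8230): 10% coinsurance on €8230 = €823. Cost to patient: €823. OOP to date €2928.70. Plan pays €8230 − €823 = €7407.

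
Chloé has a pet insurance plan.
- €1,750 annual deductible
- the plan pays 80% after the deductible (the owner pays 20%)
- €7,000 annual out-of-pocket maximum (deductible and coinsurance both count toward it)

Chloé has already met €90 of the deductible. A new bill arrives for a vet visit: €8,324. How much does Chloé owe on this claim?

Deductible still to meet: €1,750 − €90 = €1,660.
After the €1,660 deductible portion, €8,324 − €1,660 = €6,664 is subject to coinsurance.
20% of €6,664 = €1,332.80 falls to the owner.
So the owner owes €1,660 + €1,332.80 = €2,992.80 before any cap.
Year-to-date out-of-pocket becomes €90 + €2,992.80 = €3,082.80, still under the €7,000 maximum, so no cap applies.

€2,992.80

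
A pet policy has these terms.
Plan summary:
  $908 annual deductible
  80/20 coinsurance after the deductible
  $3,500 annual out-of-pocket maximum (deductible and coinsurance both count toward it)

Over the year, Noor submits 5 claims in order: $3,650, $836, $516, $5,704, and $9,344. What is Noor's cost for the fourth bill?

$1,140.80

Bill 1, $3,650: $908 to deductible, leaving $2,742; coinsurance $2,742 × 20% = $548.40. Owner pays $1,456.40; OOP now $1,456.40.
Bill 2, $836: deductible already satisfied, so owner's share is 20% × $836 = $167.20. Owner pays $167.20; OOP now $1,623.60.
Bill 3, $516: 20% coinsurance on $516 = $103.20. Owner owes $103.20 (running OOP $1,726.80).
Bill 4, $5,704: deductible met; 20% of $5,704 = $1,140.80. Cost to owner: $1,140.80. OOP to date $2,867.60.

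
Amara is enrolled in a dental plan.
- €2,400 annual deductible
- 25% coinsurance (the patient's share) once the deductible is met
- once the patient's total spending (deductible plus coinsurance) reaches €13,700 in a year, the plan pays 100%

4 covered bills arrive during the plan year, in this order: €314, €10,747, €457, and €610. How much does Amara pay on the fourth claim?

Claim 1 — €314: entire amount goes to the deductible. Cost to patient: €314. OOP to date €314.
Claim 2 — €10,747: €2,086 finishes the deductible; €8,661 goes to coinsurance; 25% of €8,661 = €2,165.25. Cost to patient: €4,251.25. OOP to date €4,565.25.
Claim 3 — €457: 25% coinsurance on €457 = €114.25. Cost to patient: €114.25. OOP to date €4,679.50.
Claim 4 — €610: deductible already satisfied, so patient's share is 25% × €610 = €152.50. Patient pays €152.50; OOP now €4,832.

€152.50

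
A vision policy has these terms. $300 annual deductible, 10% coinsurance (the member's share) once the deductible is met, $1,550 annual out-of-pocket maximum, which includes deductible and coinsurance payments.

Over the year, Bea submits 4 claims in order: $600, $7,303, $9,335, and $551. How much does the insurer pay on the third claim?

#1 ($600): $300 finishes the deductible; $300 goes to coinsurance; 10% of $300 = $30. Member pays $330; OOP now $330. Insurer: $600 − $330 = $270.
#2 ($7,303): deductible met; 10% of $7,303 = $730.30. Member pays $730.30; OOP now $1,060.30. Plan pays $7,303 − $730.30 = $6,572.70.
#3 ($9,335): 10% coinsurance on $9,335 = $933.50. OOP would hit $1,993.80 > $1,550, so the cap limits the member to $1,550 − $1,060.30 = $489.70. Plan pays $9,335 − $489.70 = $8,845.30.

$8,845.30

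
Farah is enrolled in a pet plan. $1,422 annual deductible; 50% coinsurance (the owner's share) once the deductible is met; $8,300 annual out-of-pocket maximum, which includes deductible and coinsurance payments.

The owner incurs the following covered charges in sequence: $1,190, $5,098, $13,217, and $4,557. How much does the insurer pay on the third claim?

Claim 1 — $1,190: all of it applies to the deductible. Cost to owner: $1,190. OOP to date $1,190. Plan pays $1,190 − $1,190 = $0.
Claim 2 — $5,098: $232 to deductible, leaving $4,866; 50% of $4,866 = $2,433. Owner owes $2,665 (running OOP $3,855). Plan pays $5,098 − $2,665 = $2,433.
Claim 3 — $13,217: deductible already satisfied, so owner's share is 50% × $13,217 = $6,608.50. Adding that to $3,855 gives $10,463.50, past the $8,300 cap; owner pays only $8,300 − $3,855 = $4,445. Insurer: $13,217 − $4,445 = $8,772.

$8,772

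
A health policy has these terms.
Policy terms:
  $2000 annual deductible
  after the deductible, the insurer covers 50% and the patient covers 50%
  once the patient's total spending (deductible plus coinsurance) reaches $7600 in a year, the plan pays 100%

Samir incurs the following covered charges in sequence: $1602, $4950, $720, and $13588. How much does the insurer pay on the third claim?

Claim 1 — $1602: all of it applies to the deductible. Patient pays $1602; OOP now $1602. Plan pays $1602 − $1602 = $0.
Claim 2 — $4950: $398 finishes the deductible; $4552 goes to coinsurance; patient's 50% is $2276. Cost to patient: $2674. OOP to date $4276. Insurer: $4950 − $2674 = $2276.
Claim 3 — $720: 50% coinsurance on $720 = $360. Patient owes $360 (running OOP $4636). Plan pays $720 − $360 = $360.

$360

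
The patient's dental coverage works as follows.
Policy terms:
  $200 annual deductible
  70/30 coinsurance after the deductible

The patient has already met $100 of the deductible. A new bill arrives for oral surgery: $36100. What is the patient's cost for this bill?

Remaining deductible: $200 − $100 = $100.
The remaining $36000 (= $36100 − $100) moves to coinsurance.
30% of $36000 = $10800 falls to the patient.
So the patient owes $100 + $10800 = $10900.

$10900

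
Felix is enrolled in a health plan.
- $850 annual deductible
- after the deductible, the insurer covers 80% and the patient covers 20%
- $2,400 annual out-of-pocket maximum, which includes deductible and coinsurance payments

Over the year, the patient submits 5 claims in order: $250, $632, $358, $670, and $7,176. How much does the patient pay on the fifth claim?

#1 ($250): entire amount goes to the deductible. Patient pays $250; OOP now $250.
#2 ($632): $600 finishes the deductible; $32 goes to coinsurance; patient's 20% is $6.40. Patient pays $606.40; OOP now $856.40.
#3 ($358): 20% coinsurance on $358 = $71.60. Patient pays $71.60; OOP now $928.
#4 ($670): deductible already satisfied, so patient's share is 20% × $670 = $134. Patient pays $134; OOP now $1,062.
#5 ($7,176): deductible met; 20% of $7,176 = $1,435.20. Adding that to $1,062 gives $2,497.20, past the $2,400 cap; patient pays only $2,400 − $1,062 = $1,338.

$1,338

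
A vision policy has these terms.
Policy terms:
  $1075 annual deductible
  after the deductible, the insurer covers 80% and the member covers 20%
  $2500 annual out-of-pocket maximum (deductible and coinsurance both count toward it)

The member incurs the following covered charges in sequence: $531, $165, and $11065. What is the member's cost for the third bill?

$1804

Bill 1, $531: entire amount goes to the deductible. Cost to member: $531. OOP to date $531.
Bill 2, $165: entire amount goes to the deductible. Member pays $165; OOP now $696.
Bill 3, $11065: $379 to deductible, leaving $10686; member's 20% is $2137.20. Deductible plus coinsurance: $379 + $2137.20 = $2516.20. Adding that to $696 gives $3212.20, past the $2500 cap; member pays only $2500 − $696 = $1804.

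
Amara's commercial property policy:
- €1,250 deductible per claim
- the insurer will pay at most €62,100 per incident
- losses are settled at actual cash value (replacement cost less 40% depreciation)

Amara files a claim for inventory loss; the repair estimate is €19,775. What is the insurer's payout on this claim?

€10,615

At 40% depreciation, ACV = €19,775 − €7,910 = €11,865.
Less the €1,250 deductible: €11,865 − €1,250 = €10,615.
That's under the €62,100 cap, so the insurer reimburses the full €10,615.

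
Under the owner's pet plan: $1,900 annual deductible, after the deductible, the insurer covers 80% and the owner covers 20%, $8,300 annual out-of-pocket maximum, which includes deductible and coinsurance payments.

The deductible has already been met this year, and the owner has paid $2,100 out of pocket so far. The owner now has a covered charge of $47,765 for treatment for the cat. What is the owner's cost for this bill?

With the deductible met, the entire $47,765 is subject to coinsurance.
Coinsurance: $47,765 × 20% = $9,553.
Year-to-date out-of-pocket would reach $2,100 + $9,553 = $11,653, above the $8,300 maximum, so the owner pays only $8,300 − $2,100 = $6,200.

$6,200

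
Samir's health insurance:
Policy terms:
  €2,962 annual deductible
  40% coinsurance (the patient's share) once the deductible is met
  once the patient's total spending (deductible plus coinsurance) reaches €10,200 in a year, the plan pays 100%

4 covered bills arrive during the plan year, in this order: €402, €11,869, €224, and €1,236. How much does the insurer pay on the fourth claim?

#1 (€402): entire amount goes to the deductible. Patient pays €402; OOP now €402. Plan pays €402 − €402 = €0.
#2 (€11,869): €2,560 to deductible, leaving €9,309; patient's 40% is €3,723.60. Cost to patient: €6,283.60. OOP to date €6,685.60. Plan pays €11,869 − €6,283.60 = €5,585.40.
#3 (€224): deductible met; 40% of €224 = €89.60. Cost to patient: €89.60. OOP to date €6,775.20. Insurer: €224 − €89.60 = €134.40.
#4 (€1,236): deductible met; 40% of €1,236 = €494.40. Cost to patient: €494.40. OOP to date €7,269.60. Plan pays €1,236 − €494.40 = €741.60.

€741.60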